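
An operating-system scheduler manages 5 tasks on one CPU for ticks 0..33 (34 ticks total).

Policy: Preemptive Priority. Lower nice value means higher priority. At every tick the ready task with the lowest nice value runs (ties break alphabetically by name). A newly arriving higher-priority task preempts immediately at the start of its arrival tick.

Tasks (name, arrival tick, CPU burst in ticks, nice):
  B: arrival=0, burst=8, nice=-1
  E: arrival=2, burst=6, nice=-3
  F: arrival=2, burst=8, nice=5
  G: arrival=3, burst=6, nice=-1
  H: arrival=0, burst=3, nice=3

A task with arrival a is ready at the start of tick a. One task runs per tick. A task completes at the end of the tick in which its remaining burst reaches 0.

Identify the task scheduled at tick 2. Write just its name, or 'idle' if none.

running at tick 2 = E

t=0: ready={B,H} → run B
t=1: ready={B,H} → run B
t=2: ready={B,E,F,H} → run E
t=3: ready={B,E,F,G,H} → run E
t=4: ready={B,E,F,G,H} → run E
t=5: ready={B,E,F,G,H} → run E
t=6: ready={B,E,F,G,H} → run E
t=7: ready={B,E,F,G,H} → run E
t=8: ready={B,F,G,H} → run B
t=9: ready={B,F,G,H} → run B
t=10: ready={B,F,G,H} → run B
t=11: ready={B,F,G,H} → run B
t=12: ready={B,F,G,H} → run B
t=13: ready={B,F,G,H} → run B
t=14: ready={F,G,H} → run G
t=15: ready={F,G,H} → run G
t=16: ready={F,G,H} → run G
t=17: ready={F,G,H} → run G
t=18: ready={F,G,H} → run G
t=19: ready={F,G,H} → run G
t=20: ready={F,H} → run H
t=21: ready={F,H} → run H
t=22: ready={F,H} → run H
t=23: ready={F} → run F
t=24: ready={F} → run F
t=25: ready={F} → run F
t=26: ready={F} → run F
t=27: ready={F} → run F
t=28: ready={F} → run F
t=29: ready={F} → run F
t=30: ready={F} → run F
t=31: (idle)
t=32: (idle)
t=33: (idle)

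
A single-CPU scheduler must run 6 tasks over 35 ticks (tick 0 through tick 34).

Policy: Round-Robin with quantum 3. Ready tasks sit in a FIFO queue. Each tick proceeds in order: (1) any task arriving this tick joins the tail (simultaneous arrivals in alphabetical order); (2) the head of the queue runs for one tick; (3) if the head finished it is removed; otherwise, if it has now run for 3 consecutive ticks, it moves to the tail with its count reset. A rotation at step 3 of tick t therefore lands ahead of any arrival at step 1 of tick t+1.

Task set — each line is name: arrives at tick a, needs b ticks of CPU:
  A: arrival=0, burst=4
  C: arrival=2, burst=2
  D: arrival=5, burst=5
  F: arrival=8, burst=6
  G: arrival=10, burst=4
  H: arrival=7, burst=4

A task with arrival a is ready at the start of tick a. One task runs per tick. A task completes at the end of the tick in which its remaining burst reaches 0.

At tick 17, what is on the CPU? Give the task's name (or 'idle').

running at tick 17 = G

t=0: queue=[A] q_used=0 → run A
t=1: queue=[A] q_used=1 → run A
t=2: queue=[A,C] q_used=2 → run A
t=3: queue=[C,A] q_used=0 → run C
t=4: queue=[C,A] q_used=1 → run C
t=5: queue=[A,D] q_used=0 → run A
t=6: queue=[D] q_used=0 → run D
t=7: queue=[D,H] q_used=1 → run D
t=8: queue=[D,H,F] q_used=2 → run D
t=9: queue=[H,F,D] q_used=0 → run H
t=10: queue=[H,F,D,G] q_used=1 → run H
t=11: queue=[H,F,D,G] q_used=2 → run H
t=12: queue=[F,D,G,H] q_used=0 → run F
t=13: queue=[F,D,G,H] q_used=1 → run F
t=14: queue=[F,D,G,H] q_used=2 → run F
t=15: queue=[D,G,H,F] q_used=0 → run D
t=16: queue=[D,G,H,F] q_used=1 → run D
t=17: queue=[G,H,F] q_used=0 → run G
t=18: queue=[G,H,F] q_used=1 → run G
t=19: queue=[G,H,F] q_used=2 → run G
t=20: queue=[H,F,G] q_used=0 → run H
t=21: queue=[F,G] q_used=0 → run F
t=22: queue=[F,G] q_used=1 → run F
t=23: queue=[F,G] q_used=2 → run F
t=24: queue=[G] q_used=0 → run G
t=25: (idle)
t=26: (idle)
t=27: (idle)
t=28: (idle)
t=29: (idle)
t=30: (idle)
t=31: (idle)
t=32: (idle)
t=33: (idle)
t=34: (idle)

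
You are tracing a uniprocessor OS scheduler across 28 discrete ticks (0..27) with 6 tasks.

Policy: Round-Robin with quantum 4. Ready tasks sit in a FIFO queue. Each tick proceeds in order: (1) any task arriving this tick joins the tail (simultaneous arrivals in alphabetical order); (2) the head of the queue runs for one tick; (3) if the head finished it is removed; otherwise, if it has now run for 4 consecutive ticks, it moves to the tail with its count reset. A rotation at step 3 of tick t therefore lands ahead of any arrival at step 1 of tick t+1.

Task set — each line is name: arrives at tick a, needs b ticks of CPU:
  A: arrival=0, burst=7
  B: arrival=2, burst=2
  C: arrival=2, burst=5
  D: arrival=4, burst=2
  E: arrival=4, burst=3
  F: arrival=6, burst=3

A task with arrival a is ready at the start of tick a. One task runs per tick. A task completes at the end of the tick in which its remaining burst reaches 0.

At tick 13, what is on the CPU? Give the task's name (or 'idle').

t=0: queue=[A] q_used=0 → run A
t=1: queue=[A] q_used=1 → run A
t=2: queue=[A,B,C] q_used=2 → run A
t=3: queue=[A,B,C] q_used=3 → run A
t=4: queue=[B,C,A,D,E] q_used=0 → run B
t=5: queue=[B,C,A,D,E] q_used=1 → run B
t=6: queue=[C,A,D,E,F] q_used=0 → run C
t=7: queue=[C,A,D,E,F] q_used=1 → run C
t=8: queue=[C,A,D,E,F] q_used=2 → run C
t=9: queue=[C,A,D,E,F] q_used=3 → run C
t=10: queue=[A,D,E,F,C] q_used=0 → run A
t=11: queue=[A,D,E,F,C] q_used=1 → run A
t=12: queue=[A,D,E,F,C] q_used=2 → run A
t=13: queue=[D,E,F,C] q_used=0 → run D
t=14: queue=[D,E,F,C] q_used=1 → run D
t=15: queue=[E,F,C] q_used=0 → run E
t=16: queue=[E,F,C] q_used=1 → run E
t=17: queue=[E,F,C] q_used=2 → run E
t=18: queue=[F,C] q_used=0 → run F
t=19: queue=[F,C] q_used=1 → run F
t=20: queue=[F,C] q_used=2 → run F
t=21: queue=[C] q_used=0 → run C
t=22: (idle)
t=23: (idle)
t=24: (idle)
t=25: (idle)
t=26: (idle)
t=27: (idle)

running at tick 13 = D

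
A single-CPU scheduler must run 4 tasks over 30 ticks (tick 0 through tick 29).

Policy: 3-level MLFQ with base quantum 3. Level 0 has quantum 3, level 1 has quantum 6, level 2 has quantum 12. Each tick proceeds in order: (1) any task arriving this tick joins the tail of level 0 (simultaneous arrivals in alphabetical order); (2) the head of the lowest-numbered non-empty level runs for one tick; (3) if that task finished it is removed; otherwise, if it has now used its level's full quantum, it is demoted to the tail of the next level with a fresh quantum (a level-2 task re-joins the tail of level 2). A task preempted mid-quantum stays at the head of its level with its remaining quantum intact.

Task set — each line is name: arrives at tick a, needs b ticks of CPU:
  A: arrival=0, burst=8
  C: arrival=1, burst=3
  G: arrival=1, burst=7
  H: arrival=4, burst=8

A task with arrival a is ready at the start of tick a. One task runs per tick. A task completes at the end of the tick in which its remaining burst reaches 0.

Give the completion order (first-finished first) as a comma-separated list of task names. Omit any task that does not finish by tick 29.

t=0: L0/L1/L2 = A/-/- → run A
t=1: L0/L1/L2 = ACG/-/- → run A
t=2: L0/L1/L2 = ACG/-/- → run A
t=3: L0/L1/L2 = CG/A/- → run C
t=4: L0/L1/L2 = CGH/A/- → run C
t=5: L0/L1/L2 = CGH/A/- → run C
t=6: L0/L1/L2 = GH/A/- → run G
t=7: L0/L1/L2 = GH/A/- → run G
t=8: L0/L1/L2 = GH/A/- → run G
t=9: L0/L1/L2 = H/AG/- → run H
t=10: L0/L1/L2 = H/AG/- → run H
t=11: L0/L1/L2 = H/AG/- → run H
t=12: L0/L1/L2 = -/AGH/- → run A
t=13: L0/L1/L2 = -/AGH/- → run A
t=14: L0/L1/L2 = -/AGH/- → run A
t=15: L0/L1/L2 = -/AGH/- → run A
t=16: L0/L1/L2 = -/AGH/- → run A
t=17: L0/L1/L2 = -/GH/- → run G
t=18: L0/L1/L2 = -/GH/- → run G
t=19: L0/L1/L2 = -/GH/- → run G
t=20: L0/L1/L2 = -/GH/- → run G
t=21: L0/L1/L2 = -/H/- → run H
t=22: L0/L1/L2 = -/H/- → run H
t=23: L0/L1/L2 = -/H/- → run H
t=24: L0/L1/L2 = -/H/- → run H
t=25: L0/L1/L2 = -/H/- → run H
t=26: (idle)
t=27: (idle)
t=28: (idle)
t=29: (idle)

completion order = C, A, G, H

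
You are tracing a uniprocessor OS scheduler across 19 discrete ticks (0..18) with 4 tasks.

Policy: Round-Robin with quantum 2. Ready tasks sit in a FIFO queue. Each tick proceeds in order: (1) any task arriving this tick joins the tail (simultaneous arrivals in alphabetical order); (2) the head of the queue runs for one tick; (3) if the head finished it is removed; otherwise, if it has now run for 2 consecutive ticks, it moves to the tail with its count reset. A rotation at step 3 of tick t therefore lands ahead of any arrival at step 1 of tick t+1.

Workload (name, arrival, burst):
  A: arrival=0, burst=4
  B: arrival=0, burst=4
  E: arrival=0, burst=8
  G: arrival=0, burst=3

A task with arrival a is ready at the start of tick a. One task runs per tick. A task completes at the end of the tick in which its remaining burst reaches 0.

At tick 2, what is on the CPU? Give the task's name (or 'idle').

running at tick 2 = B

t=0: queue=[A,B,E,G] q_used=0 → run A
t=1: queue=[A,B,E,G] q_used=1 → run A
t=2: queue=[B,E,G,A] q_used=0 → run B
t=3: queue=[B,E,G,A] q_used=1 → run B
t=4: queue=[E,G,A,B] q_used=0 → run E
t=5: queue=[E,G,A,B] q_used=1 → run E
t=6: queue=[G,A,B,E] q_used=0 → run G
t=7: queue=[G,A,B,E] q_used=1 → run G
t=8: queue=[A,B,E,G] q_used=0 → run A
t=9: queue=[A,B,E,G] q_used=1 → run A
t=10: queue=[B,E,G] q_used=0 → run B
t=11: queue=[B,E,G] q_used=1 → run B
t=12: queue=[E,G] q_used=0 → run E
t=13: queue=[E,G] q_used=1 → run E
t=14: queue=[G,E] q_used=0 → run G
t=15: queue=[E] q_used=0 → run E
t=16: queue=[E] q_used=1 → run E
t=17: queue=[E] q_used=0 → run E
t=18: queue=[E] q_used=1 → run E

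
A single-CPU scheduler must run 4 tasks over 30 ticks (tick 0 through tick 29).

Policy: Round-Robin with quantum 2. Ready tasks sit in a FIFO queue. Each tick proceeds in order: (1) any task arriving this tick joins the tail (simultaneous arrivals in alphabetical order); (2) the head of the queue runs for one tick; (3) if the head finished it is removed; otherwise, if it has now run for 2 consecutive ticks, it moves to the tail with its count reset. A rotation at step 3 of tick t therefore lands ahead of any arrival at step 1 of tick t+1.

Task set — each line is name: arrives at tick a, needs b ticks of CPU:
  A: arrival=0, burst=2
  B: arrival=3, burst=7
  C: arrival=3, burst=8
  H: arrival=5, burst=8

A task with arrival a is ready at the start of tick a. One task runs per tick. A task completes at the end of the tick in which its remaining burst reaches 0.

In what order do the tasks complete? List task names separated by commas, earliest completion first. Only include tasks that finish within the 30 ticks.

completion order = A, B, C, H

t=0: queue=[A] q_used=0 → run A
t=1: queue=[A] q_used=1 → run A
t=2: (idle)
t=3: queue=[B,C] q_used=0 → run B
t=4: queue=[B,C] q_used=1 → run B
t=5: queue=[C,B,H] q_used=0 → run C
t=6: queue=[C,B,H] q_used=1 → run C
t=7: queue=[B,H,C] q_used=0 → run B
t=8: queue=[B,H,C] q_used=1 → run B
t=9: queue=[H,C,B] q_used=0 → run H
t=10: queue=[H,C,B] q_used=1 → run H
t=11: queue=[C,B,H] q_used=0 → run C
t=12: queue=[C,B,H] q_used=1 → run C
t=13: queue=[B,H,C] q_used=0 → run B
t=14: queue=[B,H,C] q_used=1 → run B
t=15: queue=[H,C,B] q_used=0 → run H
t=16: queue=[H,C,B] q_used=1 → run H
t=17: queue=[C,B,H] q_used=0 → run C
t=18: queue=[C,B,H] q_used=1 → run C
t=19: queue=[B,H,C] q_used=0 → run B
t=20: queue=[H,C] q_used=0 → run H
t=21: queue=[H,C] q_used=1 → run H
t=22: queue=[C,H] q_used=0 → run C
t=23: queue=[C,H] q_used=1 → run C
t=24: queue=[H] q_used=0 → run H
t=25: queue=[H] q_used=1 → run H
t=26: (idle)
t=27: (idle)
t=28: (idle)
t=29: (idle)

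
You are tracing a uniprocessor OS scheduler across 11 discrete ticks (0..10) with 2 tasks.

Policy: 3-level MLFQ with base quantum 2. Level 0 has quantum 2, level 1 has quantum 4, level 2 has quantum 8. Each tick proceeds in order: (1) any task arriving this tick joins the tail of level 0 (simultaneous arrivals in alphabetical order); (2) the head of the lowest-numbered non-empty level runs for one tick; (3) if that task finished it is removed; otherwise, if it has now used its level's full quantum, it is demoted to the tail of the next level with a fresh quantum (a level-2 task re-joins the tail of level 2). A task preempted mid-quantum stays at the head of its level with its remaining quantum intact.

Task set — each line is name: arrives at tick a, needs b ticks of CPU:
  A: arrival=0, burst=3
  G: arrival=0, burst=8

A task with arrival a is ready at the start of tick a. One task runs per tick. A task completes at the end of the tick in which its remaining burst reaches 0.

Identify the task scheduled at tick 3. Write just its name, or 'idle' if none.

running at tick 3 = G

t=0: L0/L1/L2 = AG/-/- → run A
t=1: L0/L1/L2 = AG/-/- → run A
t=2: L0/L1/L2 = G/A/- → run G
t=3: L0/L1/L2 = G/A/- → run G
t=4: L0/L1/L2 = -/AG/- → run A
t=5: L0/L1/L2 = -/G/- → run G
t=6: L0/L1/L2 = -/G/- → run G
t=7: L0/L1/L2 = -/G/- → run G
t=8: L0/L1/L2 = -/G/- → run G
t=9: L0/L1/L2 = -/-/G → run G
t=10: L0/L1/L2 = -/-/G → run G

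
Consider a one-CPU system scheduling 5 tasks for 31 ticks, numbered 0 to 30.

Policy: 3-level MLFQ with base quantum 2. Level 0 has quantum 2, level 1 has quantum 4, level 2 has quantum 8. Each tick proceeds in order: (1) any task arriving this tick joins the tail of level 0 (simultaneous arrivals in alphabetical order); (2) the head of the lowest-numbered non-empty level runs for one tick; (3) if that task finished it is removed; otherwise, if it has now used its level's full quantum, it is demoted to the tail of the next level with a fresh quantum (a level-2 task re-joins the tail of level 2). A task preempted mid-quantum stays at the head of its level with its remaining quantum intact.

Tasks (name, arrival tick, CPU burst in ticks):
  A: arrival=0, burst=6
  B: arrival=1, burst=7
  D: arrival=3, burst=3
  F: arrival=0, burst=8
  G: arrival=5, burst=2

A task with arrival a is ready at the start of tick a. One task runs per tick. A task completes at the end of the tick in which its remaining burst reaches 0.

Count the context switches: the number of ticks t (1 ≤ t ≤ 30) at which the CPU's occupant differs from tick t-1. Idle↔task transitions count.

t=0: L0/L1/L2 = AF/-/- → run A
t=1: L0/L1/L2 = AFB/-/- → run A
t=2: L0/L1/L2 = FB/A/- → run F
t=3: L0/L1/L2 = FBD/A/- → run F
t=4: L0/L1/L2 = BD/AF/- → run B
t=5: L0/L1/L2 = BDG/AF/- → run B
t=6: L0/L1/L2 = DG/AFB/- → run D
t=7: L0/L1/L2 = DG/AFB/- → run D
t=8: L0/L1/L2 = G/AFBD/- → run G
t=9: L0/L1/L2 = G/AFBD/- → run G
t=10: L0/L1/L2 = -/AFBD/- → run A
t=11: L0/L1/L2 = -/AFBD/- → run A
t=12: L0/L1/L2 = -/AFBD/- → run A
t=13: L0/L1/L2 = -/AFBD/- → run A
t=14: L0/L1/L2 = -/FBD/- → run F
t=15: L0/L1/L2 = -/FBD/- → run F
t=16: L0/L1/L2 = -/FBD/- → run F
t=17: L0/L1/L2 = -/FBD/- → run F
t=18: L0/L1/L2 = -/BD/F → run B
t=19: L0/L1/L2 = -/BD/F → run B
t=20: L0/L1/L2 = -/BD/F → run B
t=21: L0/L1/L2 = -/BD/F → run B
t=22: L0/L1/L2 = -/D/FB → run D
t=23: L0/L1/L2 = -/-/FB → run F
t=24: L0/L1/L2 = -/-/FB → run F
t=25: L0/L1/L2 = -/-/B → run B
t=26: (idle)
t=27: (idle)
t=28: (idle)
t=29: (idle)
t=30: (idle)

context switches = 11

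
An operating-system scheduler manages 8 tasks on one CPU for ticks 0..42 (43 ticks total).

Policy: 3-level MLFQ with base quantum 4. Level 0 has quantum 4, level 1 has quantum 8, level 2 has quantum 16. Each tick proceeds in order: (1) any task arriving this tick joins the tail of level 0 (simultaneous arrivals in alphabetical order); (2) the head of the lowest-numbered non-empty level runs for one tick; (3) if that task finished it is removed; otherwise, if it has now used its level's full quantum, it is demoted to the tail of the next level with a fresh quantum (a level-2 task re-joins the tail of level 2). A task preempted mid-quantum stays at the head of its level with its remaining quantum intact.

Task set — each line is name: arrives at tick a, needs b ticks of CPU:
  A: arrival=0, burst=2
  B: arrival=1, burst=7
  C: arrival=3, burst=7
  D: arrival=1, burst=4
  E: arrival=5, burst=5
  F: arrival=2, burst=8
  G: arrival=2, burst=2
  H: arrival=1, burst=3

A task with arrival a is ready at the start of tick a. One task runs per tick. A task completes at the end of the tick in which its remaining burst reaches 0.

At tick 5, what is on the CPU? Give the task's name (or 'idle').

t=0: L0/L1/L2 = A/-/- → run A
t=1: L0/L1/L2 = ABDH/-/- → run A
t=2: L0/L1/L2 = BDHFG/-/- → run B
t=3: L0/L1/L2 = BDHFGC/-/- → run B
t=4: L0/L1/L2 = BDHFGC/-/- → run B
t=5: L0/L1/L2 = BDHFGCE/-/- → run B
t=6: L0/L1/L2 = DHFGCE/B/- → run D
t=7: L0/L1/L2 = DHFGCE/B/- → run D
t=8: L0/L1/L2 = DHFGCE/B/- → run D
t=9: L0/L1/L2 = DHFGCE/B/- → run D
t=10: L0/L1/L2 = HFGCE/B/- → run H
t=11: L0/L1/L2 = HFGCE/B/- → run H
t=12: L0/L1/L2 = HFGCE/B/- → run H
t=13: L0/L1/L2 = FGCE/B/- → run F
t=14: L0/L1/L2 = FGCE/B/- → run F
t=15: L0/L1/L2 = FGCE/B/- → run F
t=16: L0/L1/L2 = FGCE/B/- → run F
t=17: L0/L1/L2 = GCE/BF/- → run G
t=18: L0/L1/L2 = GCE/BF/- → run G
t=19: L0/L1/L2 = CE/BF/- → run C
t=20: L0/L1/L2 = CE/BF/- → run C
t=21: L0/L1/L2 = CE/BF/- → run C
t=22: L0/L1/L2 = CE/BF/- → run C
t=23: L0/L1/L2 = E/BFC/- → run E
t=24: L0/L1/L2 = E/BFC/- → run E
t=25: L0/L1/L2 = E/BFC/- → run E
t=26: L0/L1/L2 = E/BFC/- → run E
t=27: L0/L1/L2 = -/BFCE/- → run B
t=28: L0/L1/L2 = -/BFCE/- → run B
t=29: L0/L1/L2 = -/BFCE/- → run B
t=30: L0/L1/L2 = -/FCE/- → run F
t=31: L0/L1/L2 = -/FCE/- → run F
t=32: L0/L1/L2 = -/FCE/- → run F
t=33: L0/L1/L2 = -/FCE/- → run F
t=34: L0/L1/L2 = -/CE/- → run C
t=35: L0/L1/L2 = -/CE/- → run C
t=36: L0/L1/L2 = -/CE/- → run C
t=37: L0/L1/L2 = -/E/- → run E
t=38: (idle)
t=39: (idle)
t=40: (idle)
t=41: (idle)
t=42: (idle)

running at tick 5 = B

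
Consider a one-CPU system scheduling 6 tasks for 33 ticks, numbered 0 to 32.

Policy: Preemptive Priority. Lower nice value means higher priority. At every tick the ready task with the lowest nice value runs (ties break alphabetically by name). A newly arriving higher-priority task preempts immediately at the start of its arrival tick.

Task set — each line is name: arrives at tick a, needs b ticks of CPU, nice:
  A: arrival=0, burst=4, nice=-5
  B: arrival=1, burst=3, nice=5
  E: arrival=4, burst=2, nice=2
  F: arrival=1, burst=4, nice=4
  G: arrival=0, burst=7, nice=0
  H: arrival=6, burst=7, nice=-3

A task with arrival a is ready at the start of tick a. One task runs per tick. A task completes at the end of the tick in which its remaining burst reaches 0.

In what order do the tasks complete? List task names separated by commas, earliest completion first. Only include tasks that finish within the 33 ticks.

t=0: ready={A,G} → run A
t=1: ready={A,B,F,G} → run A
t=2: ready={A,B,F,G} → run A
t=3: ready={A,B,F,G} → run A
t=4: ready={B,E,F,G} → run G
t=5: ready={B,E,F,G} → run G
t=6: ready={B,E,F,G,H} → run H
t=7: ready={B,E,F,G,H} → run H
t=8: ready={B,E,F,G,H} → run H
t=9: ready={B,E,F,G,H} → run H
t=10: ready={B,E,F,G,H} → run H
t=11: ready={B,E,F,G,H} → run H
t=12: ready={B,E,F,G,H} → run H
t=13: ready={B,E,F,G} → run G
t=14: ready={B,E,F,G} → run G
t=15: ready={B,E,F,G} → run G
t=16: ready={B,E,F,G} → run G
t=17: ready={B,E,F,G} → run G
t=18: ready={B,E,F} → run E
t=19: ready={B,E,F} → run E
t=20: ready={B,F} → run F
t=21: ready={B,F} → run F
t=22: ready={B,F} → run F
t=23: ready={B,F} → run F
t=24: ready={B} → run B
t=25: ready={B} → run B
t=26: ready={B} → run B
t=27: (idle)
t=28: (idle)
t=29: (idle)
t=30: (idle)
t=31: (idle)
t=32: (idle)

completion order = A, H, G, E, F, B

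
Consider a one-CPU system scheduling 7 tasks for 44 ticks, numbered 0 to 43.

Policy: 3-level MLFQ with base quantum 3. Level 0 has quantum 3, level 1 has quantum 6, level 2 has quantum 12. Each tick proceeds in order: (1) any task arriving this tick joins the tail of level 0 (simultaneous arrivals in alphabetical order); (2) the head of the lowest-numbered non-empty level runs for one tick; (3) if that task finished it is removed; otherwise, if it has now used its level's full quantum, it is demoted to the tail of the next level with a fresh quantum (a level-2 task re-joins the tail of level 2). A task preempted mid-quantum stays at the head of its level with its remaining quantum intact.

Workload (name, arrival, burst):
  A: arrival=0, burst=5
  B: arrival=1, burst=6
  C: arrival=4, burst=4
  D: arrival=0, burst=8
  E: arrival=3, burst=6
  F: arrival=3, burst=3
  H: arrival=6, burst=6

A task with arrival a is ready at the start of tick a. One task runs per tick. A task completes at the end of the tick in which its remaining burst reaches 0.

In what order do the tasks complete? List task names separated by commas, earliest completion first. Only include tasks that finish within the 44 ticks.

t=0: L0/L1/L2 = AD/-/- → run A
t=1: L0/L1/L2 = ADB/-/- → run A
t=2: L0/L1/L2 = ADB/-/- → run A
t=3: L0/L1/L2 = DBEF/A/- → run D
t=4: L0/L1/L2 = DBEFC/A/- → run D
t=5: L0/L1/L2 = DBEFC/A/- → run D
t=6: L0/L1/L2 = BEFCH/AD/- → run B
t=7: L0/L1/L2 = BEFCH/AD/- → run B
t=8: L0/L1/L2 = BEFCH/AD/- → run B
t=9: L0/L1/L2 = EFCH/ADB/- → run E
t=10: L0/L1/L2 = EFCH/ADB/- → run E
t=11: L0/L1/L2 = EFCH/ADB/- → run E
t=12: L0/L1/L2 = FCH/ADBE/- → run F
t=13: L0/L1/L2 = FCH/ADBE/- → run F
t=14: L0/L1/L2 = FCH/ADBE/- → run F
t=15: L0/L1/L2 = CH/ADBE/- → run C
t=16: L0/L1/L2 = CH/ADBE/- → run C
t=17: L0/L1/L2 = CH/ADBE/- → run C
t=18: L0/L1/L2 = H/ADBEC/- → run H
t=19: L0/L1/L2 = H/ADBEC/- → run H
t=20: L0/L1/L2 = H/ADBEC/- → run H
t=21: L0/L1/L2 = -/ADBECH/- → run A
t=22: L0/L1/L2 = -/ADBECH/- → run A
t=23: L0/L1/L2 = -/DBECH/- → run D
t=24: L0/L1/L2 = -/DBECH/- → run D
t=25: L0/L1/L2 = -/DBECH/- → run D
t=26: L0/L1/L2 = -/DBECH/- → run D
t=27: L0/L1/L2 = -/DBECH/- → run D
t=28: L0/L1/L2 = -/BECH/- → run B
t=29: L0/L1/L2 = -/BECH/- → run B
t=30: L0/L1/L2 = -/BECH/- → run B
t=31: L0/L1/L2 = -/ECH/- → run E
t=32: L0/L1/L2 = -/ECH/- → run E
t=33: L0/L1/L2 = -/ECH/- → run E
t=34: L0/L1/L2 = -/CH/- → run C
t=35: L0/L1/L2 = -/H/- → run H
t=36: L0/L1/L2 = -/H/- → run H
t=37: L0/L1/L2 = -/H/- → run H
t=38: (idle)
t=39: (idle)
t=40: (idle)
t=41: (idle)
t=42: (idle)
t=43: (idle)

completion order = F, A, D, B, E, C, H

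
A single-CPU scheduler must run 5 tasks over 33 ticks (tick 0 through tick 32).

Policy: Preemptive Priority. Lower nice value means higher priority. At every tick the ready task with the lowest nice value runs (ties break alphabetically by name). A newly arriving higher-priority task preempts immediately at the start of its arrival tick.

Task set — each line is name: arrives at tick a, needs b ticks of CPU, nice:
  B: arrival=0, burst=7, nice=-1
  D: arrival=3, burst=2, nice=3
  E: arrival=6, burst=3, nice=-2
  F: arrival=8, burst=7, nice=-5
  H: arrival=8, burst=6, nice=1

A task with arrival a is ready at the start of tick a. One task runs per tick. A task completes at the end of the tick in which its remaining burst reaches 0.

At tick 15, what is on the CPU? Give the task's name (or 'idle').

t=0: ready={B} → run B
t=1: ready={B} → run B
t=2: ready={B} → run B
t=3: ready={B,D} → run B
t=4: ready={B,D} → run B
t=5: ready={B,D} → run B
t=6: ready={B,D,E} → run E
t=7: ready={B,D,E} → run E
t=8: ready={B,D,E,F,H} → run F
t=9: ready={B,D,E,F,H} → run F
t=10: ready={B,D,E,F,H} → run F
t=11: ready={B,D,E,F,H} → run F
t=12: ready={B,D,E,F,H} → run F
t=13: ready={B,D,E,F,H} → run F
t=14: ready={B,D,E,F,H} → run F
t=15: ready={B,D,E,H} → run E
t=16: ready={B,D,H} → run B
t=17: ready={D,H} → run H
t=18: ready={D,H} → run H
t=19: ready={D,H} → run H
t=20: ready={D,H} → run H
t=21: ready={D,H} → run H
t=22: ready={D,H} → run H
t=23: ready={D} → run D
t=24: ready={D} → run D
t=25: (idle)
t=26: (idle)
t=27: (idle)
t=28: (idle)
t=29: (idle)
t=30: (idle)
t=31: (idle)
t=32: (idle)

running at tick 15 = E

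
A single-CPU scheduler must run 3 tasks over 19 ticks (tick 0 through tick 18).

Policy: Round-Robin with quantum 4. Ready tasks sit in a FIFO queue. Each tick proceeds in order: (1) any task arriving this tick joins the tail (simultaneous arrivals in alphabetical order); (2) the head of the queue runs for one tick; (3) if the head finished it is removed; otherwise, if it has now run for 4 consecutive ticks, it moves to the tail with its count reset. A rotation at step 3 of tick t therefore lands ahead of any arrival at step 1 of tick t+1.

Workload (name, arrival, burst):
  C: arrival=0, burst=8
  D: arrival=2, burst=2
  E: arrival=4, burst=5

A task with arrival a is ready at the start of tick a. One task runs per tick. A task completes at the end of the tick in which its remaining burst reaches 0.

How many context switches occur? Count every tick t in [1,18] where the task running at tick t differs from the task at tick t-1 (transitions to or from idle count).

t=0: queue=[C] q_used=0 → run C
t=1: queue=[C] q_used=1 → run C
t=2: queue=[C,D] q_used=2 → run C
t=3: queue=[C,D] q_used=3 → run C
t=4: queue=[D,C,E] q_used=0 → run D
t=5: queue=[D,C,E] q_used=1 → run D
t=6: queue=[C,E] q_used=0 → run C
t=7: queue=[C,E] q_used=1 → run C
t=8: queue=[C,E] q_used=2 → run C
t=9: queue=[C,E] q_used=3 → run C
t=10: queue=[E] q_used=0 → run E
t=11: queue=[E] q_used=1 → run E
t=12: queue=[E] q_used=2 → run E
t=13: queue=[E] q_used=3 → run E
t=14: queue=[E] q_used=0 → run E
t=15: (idle)
t=16: (idle)
t=17: (idle)
t=18: (idle)

context switches = 4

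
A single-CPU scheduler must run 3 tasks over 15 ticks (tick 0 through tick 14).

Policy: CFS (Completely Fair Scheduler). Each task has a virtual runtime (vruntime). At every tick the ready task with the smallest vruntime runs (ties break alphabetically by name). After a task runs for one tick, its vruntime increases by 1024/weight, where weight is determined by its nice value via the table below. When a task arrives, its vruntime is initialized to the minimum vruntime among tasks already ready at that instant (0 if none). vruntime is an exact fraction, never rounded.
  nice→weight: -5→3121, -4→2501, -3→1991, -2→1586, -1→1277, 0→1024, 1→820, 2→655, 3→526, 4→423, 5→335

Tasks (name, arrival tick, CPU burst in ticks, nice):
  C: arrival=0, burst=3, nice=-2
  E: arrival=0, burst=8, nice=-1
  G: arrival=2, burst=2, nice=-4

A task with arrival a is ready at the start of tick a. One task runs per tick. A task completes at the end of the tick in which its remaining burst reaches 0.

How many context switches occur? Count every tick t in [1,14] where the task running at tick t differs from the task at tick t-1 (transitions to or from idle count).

context switches = 8

t=0: vr[C=0 E=0] → run C
t=1: vr[C=512/793 E=0] → run E
t=2: vr[C=512/793 E=1024/1277 G=512/793] → run C
t=3: vr[C=1024/793 E=1024/1277 G=512/793] → run G
t=4: vr[C=1024/793 E=1024/1277 G=34304/32513] → run E
t=5: vr[C=1024/793 E=2048/1277 G=34304/32513] → run G
t=6: vr[C=1024/793 E=2048/1277] → run C
t=7: vr[E=2048/1277] → run E
t=8: vr[E=3072/1277] → run E
t=9: vr[E=4096/1277] → run E
t=10: vr[E=5120/1277] → run E
t=11: vr[E=6144/1277] → run E
t=12: vr[E=7168/1277] → run E
t=13: (idle)
t=14: (idle)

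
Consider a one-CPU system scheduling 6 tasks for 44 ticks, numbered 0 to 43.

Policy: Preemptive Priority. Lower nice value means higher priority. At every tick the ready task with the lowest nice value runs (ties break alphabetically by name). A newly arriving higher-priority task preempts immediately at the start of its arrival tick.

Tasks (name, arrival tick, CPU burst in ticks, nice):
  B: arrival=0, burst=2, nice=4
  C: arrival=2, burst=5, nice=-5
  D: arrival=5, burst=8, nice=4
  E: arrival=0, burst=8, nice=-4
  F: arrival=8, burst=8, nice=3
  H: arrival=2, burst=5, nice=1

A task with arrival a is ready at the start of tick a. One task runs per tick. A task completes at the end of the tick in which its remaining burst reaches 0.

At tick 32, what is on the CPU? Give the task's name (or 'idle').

t=0: ready={B,E} → run E
t=1: ready={B,E} → run E
t=2: ready={B,C,E,H} → run C
t=3: ready={B,C,E,H} → run C
t=4: ready={B,C,E,H} → run C
t=5: ready={B,C,D,E,H} → run C
t=6: ready={B,C,D,E,H} → run C
t=7: ready={B,D,E,H} → run E
t=8: ready={B,D,E,F,H} → run E
t=9: ready={B,D,E,F,H} → run E
t=10: ready={B,D,E,F,H} → run E
t=11: ready={B,D,E,F,H} → run E
t=12: ready={B,D,E,F,H} → run E
t=13: ready={B,D,F,H} → run H
t=14: ready={B,D,F,H} → run H
t=15: ready={B,D,F,H} → run H
t=16: ready={B,D,F,H} → run H
t=17: ready={B,D,F,H} → run H
t=18: ready={B,D,F} → run F
t=19: ready={B,D,F} → run F
t=20: ready={B,D,F} → run F
t=21: ready={B,D,F} → run F
t=22: ready={B,D,F} → run F
t=23: ready={B,D,F} → run F
t=24: ready={B,D,F} → run F
t=25: ready={B,D,F} → run F
t=26: ready={B,D} → run B
t=27: ready={B,D} → run B
t=28: ready={D} → run D
t=29: ready={D} → run D
t=30: ready={D} → run D
t=31: ready={D} → run D
t=32: ready={D} → run D
t=33: ready={D} → run D
t=34: ready={D} → run D
t=35: ready={D} → run D
t=36: (idle)
t=37: (idle)
t=38: (idle)
t=39: (idle)
t=40: (idle)
t=41: (idle)
t=42: (idle)
t=43: (idle)

running at tick 32 = D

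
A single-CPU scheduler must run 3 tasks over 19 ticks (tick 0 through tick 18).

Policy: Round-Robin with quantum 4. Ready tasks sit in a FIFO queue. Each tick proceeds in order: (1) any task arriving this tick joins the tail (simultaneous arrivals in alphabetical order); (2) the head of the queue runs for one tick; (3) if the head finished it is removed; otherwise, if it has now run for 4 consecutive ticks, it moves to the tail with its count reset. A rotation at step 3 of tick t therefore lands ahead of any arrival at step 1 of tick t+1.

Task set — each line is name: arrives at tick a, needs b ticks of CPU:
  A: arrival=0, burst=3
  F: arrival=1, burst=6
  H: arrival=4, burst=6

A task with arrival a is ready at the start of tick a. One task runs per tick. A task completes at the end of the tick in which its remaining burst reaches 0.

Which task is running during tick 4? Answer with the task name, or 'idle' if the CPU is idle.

t=0: queue=[A] q_used=0 → run A
t=1: queue=[A,F] q_used=1 → run A
t=2: queue=[A,F] q_used=2 → run A
t=3: queue=[F] q_used=0 → run F
t=4: queue=[F,H] q_used=1 → run F
t=5: queue=[F,H] q_used=2 → run F
t=6: queue=[F,H] q_used=3 → run F
t=7: queue=[H,F] q_used=0 → run H
t=8: queue=[H,F] q_used=1 → run H
t=9: queue=[H,F] q_used=2 → run H
t=10: queue=[H,F] q_used=3 → run H
t=11: queue=[F,H] q_used=0 → run F
t=12: queue=[F,H] q_used=1 → run F
t=13: queue=[H] q_used=0 → run H
t=14: queue=[H] q_used=1 → run H
t=15: (idle)
t=16: (idle)
t=17: (idle)
t=18: (idle)

running at tick 4 = F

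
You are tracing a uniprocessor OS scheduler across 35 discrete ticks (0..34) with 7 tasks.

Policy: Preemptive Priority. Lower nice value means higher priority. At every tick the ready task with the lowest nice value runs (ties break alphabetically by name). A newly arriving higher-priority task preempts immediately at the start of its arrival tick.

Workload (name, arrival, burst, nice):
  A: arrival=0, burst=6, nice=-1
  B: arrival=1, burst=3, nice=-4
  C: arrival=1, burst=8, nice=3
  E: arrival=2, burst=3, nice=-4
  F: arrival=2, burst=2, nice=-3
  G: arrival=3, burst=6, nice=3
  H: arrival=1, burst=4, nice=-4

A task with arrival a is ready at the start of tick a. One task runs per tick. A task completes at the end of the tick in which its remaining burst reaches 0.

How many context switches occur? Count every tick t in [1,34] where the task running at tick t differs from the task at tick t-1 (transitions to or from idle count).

t=0: ready={A} → run A
t=1: ready={A,B,C,H} → run B
t=2: ready={A,B,C,E,F,H} → run B
t=3: ready={A,B,C,E,F,G,H} → run B
t=4: ready={A,C,E,F,G,H} → run E
t=5: ready={A,C,E,F,G,H} → run E
t=6: ready={A,C,E,F,G,H} → run E
t=7: ready={A,C,F,G,H} → run H
t=8: ready={A,C,F,G,H} → run H
t=9: ready={A,C,F,G,H} → run H
t=10: ready={A,C,F,G,H} → run H
t=11: ready={A,C,F,G} → run F
t=12: ready={A,C,F,G} → run F
t=13: ready={A,C,G} → run A
t=14: ready={A,C,G} → run A
t=15: ready={A,C,G} → run A
t=16: ready={A,C,G} → run A
t=17: ready={A,C,G} → run A
t=18: ready={C,G} → run C
t=19: ready={C,G} → run C
t=20: ready={C,G} → run C
t=21: ready={C,G} → run C
t=22: ready={C,G} → run C
t=23: ready={C,G} → run C
t=24: ready={C,G} → run C
t=25: ready={C,G} → run C
t=26: ready={G} → run G
t=27: ready={G} → run G
t=28: ready={G} → run G
t=29: ready={G} → run G
t=30: ready={G} → run G
t=31: ready={G} → run G
t=32: (idle)
t=33: (idle)
t=34: (idle)

context switches = 8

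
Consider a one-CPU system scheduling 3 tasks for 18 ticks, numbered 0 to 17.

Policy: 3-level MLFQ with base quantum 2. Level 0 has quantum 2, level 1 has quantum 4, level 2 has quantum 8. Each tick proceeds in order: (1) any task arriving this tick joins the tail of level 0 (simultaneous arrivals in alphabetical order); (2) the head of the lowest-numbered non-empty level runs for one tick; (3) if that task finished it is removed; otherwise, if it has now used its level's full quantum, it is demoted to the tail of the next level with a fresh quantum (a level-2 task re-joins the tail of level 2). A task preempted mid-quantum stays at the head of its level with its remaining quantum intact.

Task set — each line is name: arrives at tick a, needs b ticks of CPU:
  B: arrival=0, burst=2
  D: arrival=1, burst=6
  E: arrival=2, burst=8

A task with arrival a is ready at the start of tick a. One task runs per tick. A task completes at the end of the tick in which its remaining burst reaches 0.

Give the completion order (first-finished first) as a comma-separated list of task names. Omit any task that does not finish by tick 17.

t=0: L0/L1/L2 = B/-/- → run B
t=1: L0/L1/L2 = BD/-/- → run B
t=2: L0/L1/L2 = DE/-/- → run D
t=3: L0/L1/L2 = DE/-/- → run D
t=4: L0/L1/L2 = E/D/- → run E
t=5: L0/L1/L2 = E/D/- → run E
t=6: L0/L1/L2 = -/DE/- → run D
t=7: L0/L1/L2 = -/DE/- → run D
t=8: L0/L1/L2 = -/DE/- → run D
t=9: L0/L1/L2 = -/DE/- → run D
t=10: L0/L1/L2 = -/E/- → run E
t=11: L0/L1/L2 = -/E/- → run E
t=12: L0/L1/L2 = -/E/- → run E
t=13: L0/L1/L2 = -/E/- → run E
t=14: L0/L1/L2 = -/-/E → run E
t=15: L0/L1/L2 = -/-/E → run E
t=16: (idle)
t=17: (idle)

completion order = B, D, E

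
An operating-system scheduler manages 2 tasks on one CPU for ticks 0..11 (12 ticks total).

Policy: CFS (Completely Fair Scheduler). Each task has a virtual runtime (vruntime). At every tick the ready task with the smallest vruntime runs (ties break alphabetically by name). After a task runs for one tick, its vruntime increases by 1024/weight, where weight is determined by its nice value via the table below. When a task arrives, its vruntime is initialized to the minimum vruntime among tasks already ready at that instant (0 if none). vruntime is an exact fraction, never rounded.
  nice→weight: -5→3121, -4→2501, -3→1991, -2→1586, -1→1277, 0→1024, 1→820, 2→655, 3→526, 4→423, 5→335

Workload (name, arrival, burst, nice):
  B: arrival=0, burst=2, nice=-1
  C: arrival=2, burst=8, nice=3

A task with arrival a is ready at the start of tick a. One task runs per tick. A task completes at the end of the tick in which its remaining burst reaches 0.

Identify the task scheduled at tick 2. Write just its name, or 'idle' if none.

running at tick 2 = C

t=0: vr[B=0] → run B
t=1: vr[B=1024/1277] → run B
t=2: vr[C=0] → run C
t=3: vr[C=512/263] → run C
t=4: vr[C=1024/263] → run C
t=5: vr[C=1536/263] → run C
t=6: vr[C=2048/263] → run C
t=7: vr[C=2560/263] → run C
t=8: vr[C=3072/263] → run C
t=9: vr[C=3584/263] → run C
t=10: (idle)
t=11: (idle)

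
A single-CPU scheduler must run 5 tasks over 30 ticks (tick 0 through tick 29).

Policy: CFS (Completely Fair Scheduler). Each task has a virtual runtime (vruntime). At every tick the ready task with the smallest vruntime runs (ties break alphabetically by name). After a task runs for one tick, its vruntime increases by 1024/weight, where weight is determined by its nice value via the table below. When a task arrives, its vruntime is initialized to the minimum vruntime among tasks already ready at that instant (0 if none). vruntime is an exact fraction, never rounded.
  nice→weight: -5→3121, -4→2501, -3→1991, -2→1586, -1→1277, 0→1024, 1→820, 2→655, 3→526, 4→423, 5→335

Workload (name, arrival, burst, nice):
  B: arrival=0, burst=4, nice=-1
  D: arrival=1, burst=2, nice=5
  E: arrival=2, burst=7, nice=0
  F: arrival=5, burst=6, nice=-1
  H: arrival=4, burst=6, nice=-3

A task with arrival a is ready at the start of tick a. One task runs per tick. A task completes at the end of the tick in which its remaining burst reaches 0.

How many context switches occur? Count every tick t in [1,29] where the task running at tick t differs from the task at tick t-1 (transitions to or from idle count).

t=0: vr[B=0] → run B
t=1: vr[B=1024/1277 D=1024/1277] → run B
t=2: vr[B=2048/1277 D=1024/1277 E=1024/1277] → run D
t=3: vr[B=2048/1277 D=1650688/427795 E=1024/1277] → run E
t=4: vr[B=2048/1277 D=1650688/427795 E=2301/1277 H=2048/1277] → run B
t=5: vr[B=3072/1277 D=1650688/427795 E=2301/1277 F=2048/1277 H=2048/1277] → run F
t=6: vr[B=3072/1277 D=1650688/427795 E=2301/1277 F=3072/1277 H=2048/1277] → run H
t=7: vr[B=3072/1277 D=1650688/427795 E=2301/1277 F=3072/1277 H=5385216/2542507] → run E
t=8: vr[B=3072/1277 D=1650688/427795 E=3578/1277 F=3072/1277 H=5385216/2542507] → run H
t=9: vr[B=3072/1277 D=1650688/427795 E=3578/1277 F=3072/1277 H=6692864/2542507] → run B
t=10: vr[D=1650688/427795 E=3578/1277 F=3072/1277 H=6692864/2542507] → run F
t=11: vr[D=1650688/427795 E=3578/1277 F=4096/1277 H=6692864/2542507] → run H
t=12: vr[D=1650688/427795 E=3578/1277 F=4096/1277 H=8000512/2542507] → run E
t=13: vr[D=1650688/427795 E=4855/1277 F=4096/1277 H=8000512/2542507] → run H
t=14: vr[D=1650688/427795 E=4855/1277 F=4096/1277 H=9308160/2542507] → run F
t=15: vr[D=1650688/427795 E=4855/1277 F=5120/1277 H=9308160/2542507] → run H
t=16: vr[D=1650688/427795 E=4855/1277 F=5120/1277 H=10615808/2542507] → run E
t=17: vr[D=1650688/427795 E=6132/1277 F=5120/1277 H=10615808/2542507] → run D
t=18: vr[E=6132/1277 F=5120/1277 H=10615808/2542507] → run F
t=19: vr[E=6132/1277 F=6144/1277 H=10615808/2542507] → run H
t=20: vr[E=6132/1277 F=6144/1277] → run E
t=21: vr[E=7409/1277 F=6144/1277] → run F
t=22: vr[E=7409/1277 F=7168/1277] → run F
t=23: vr[E=7409/1277] → run E
t=24: vr[E=8686/1277] → run E
t=25: (idle)
t=26: (idle)
t=27: (idle)
t=28: (idle)
t=29: (idle)

context switches = 22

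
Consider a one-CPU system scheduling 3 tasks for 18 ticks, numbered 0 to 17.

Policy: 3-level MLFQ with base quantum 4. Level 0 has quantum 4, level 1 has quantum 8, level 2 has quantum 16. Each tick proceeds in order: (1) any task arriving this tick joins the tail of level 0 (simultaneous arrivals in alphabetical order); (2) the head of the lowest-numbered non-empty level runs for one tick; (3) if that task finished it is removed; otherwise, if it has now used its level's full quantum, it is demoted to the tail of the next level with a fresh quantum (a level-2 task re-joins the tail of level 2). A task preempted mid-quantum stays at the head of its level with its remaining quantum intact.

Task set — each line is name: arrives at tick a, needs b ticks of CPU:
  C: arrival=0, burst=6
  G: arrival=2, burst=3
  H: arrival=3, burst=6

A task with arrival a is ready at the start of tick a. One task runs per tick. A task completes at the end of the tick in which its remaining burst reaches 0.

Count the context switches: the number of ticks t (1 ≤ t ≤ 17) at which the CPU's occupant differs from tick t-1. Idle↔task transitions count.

context switches = 5

t=0: L0/L1/L2 = C/-/- → run C
t=1: L0/L1/L2 = C/-/- → run C
t=2: L0/L1/L2 = CG/-/- → run C
t=3: L0/L1/L2 = CGH/-/- → run C
t=4: L0/L1/L2 = GH/C/- → run G
t=5: L0/L1/L2 = GH/C/- → run G
t=6: L0/L1/L2 = GH/C/- → run G
t=7: L0/L1/L2 = H/C/- → run H
t=8: L0/L1/L2 = H/C/- → run H
t=9: L0/L1/L2 = H/C/- → run H
t=10: L0/L1/L2 = H/C/- → run H
t=11: L0/L1/L2 = -/CH/- → run C
t=12: L0/L1/L2 = -/CH/- → run C
t=13: L0/L1/L2 = -/H/- → run H
t=14: L0/L1/L2 = -/H/- → run H
t=15: (idle)
t=16: (idle)
t=17: (idle)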